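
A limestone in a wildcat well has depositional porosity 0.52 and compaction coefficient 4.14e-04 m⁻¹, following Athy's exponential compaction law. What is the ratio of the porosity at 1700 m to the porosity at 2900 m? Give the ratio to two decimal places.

1.64

Working in km (1 km = 1000 m; k in km⁻¹ = k in m⁻¹ × 1000):
φ(Z₁)/φ(Z₂) = e^(−k·Z₁)/e^(−k·Z₂) = e^{k(Z₂−Z₁)}
= exp(0.414 × 1.2) = exp(0.4968) = 1.6435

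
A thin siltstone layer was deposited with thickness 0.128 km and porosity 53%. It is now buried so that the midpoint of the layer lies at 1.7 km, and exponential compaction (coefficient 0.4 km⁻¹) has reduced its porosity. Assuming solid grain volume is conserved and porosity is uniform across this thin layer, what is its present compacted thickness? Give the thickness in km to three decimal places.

0.082 km

Porosity at 1.7 km: n = 0.53·exp(−0.4×1.7) = 0.2685
Solid-volume conservation: h(1−n) = h₀(1−n₀) ⇒ h = h₀·(1−n₀)/(1−n)
h = 0.128 × (1 − 0.53)/(1 − 0.2685) = 0.128 × 0.6425 = 0.0822 km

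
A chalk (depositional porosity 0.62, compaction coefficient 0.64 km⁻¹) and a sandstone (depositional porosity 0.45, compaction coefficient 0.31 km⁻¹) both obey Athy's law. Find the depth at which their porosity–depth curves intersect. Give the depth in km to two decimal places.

Set n₀ₐ e^(−βₐZ) = n₀ᵦ e^(−βᵦZ) ⇒ ln(n₀ₐ/n₀ᵦ) = (βₐ − βᵦ)·Z
Z = ln(0.62/0.45) / (0.64 − 0.31) = 0.3205 / 0.33 = 0.971 km

0.97 km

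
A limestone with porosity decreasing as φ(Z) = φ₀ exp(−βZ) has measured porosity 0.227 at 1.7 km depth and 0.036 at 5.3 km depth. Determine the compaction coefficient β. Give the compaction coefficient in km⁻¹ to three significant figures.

Athy: φ(Z) = φ₀ e^(−βZ) ⇒ φ₁/φ₂ = e^{β(Z₂−Z₁)} ⇒ β = ln(φ₁/φ₂)/(Z₂−Z₁)
β = ln(0.227/0.036) / (5.3 − 1.7) = ln(6.306) / 3.6 = 1.8414 / 3.6 = 0.5115 km⁻¹

0.512 km⁻¹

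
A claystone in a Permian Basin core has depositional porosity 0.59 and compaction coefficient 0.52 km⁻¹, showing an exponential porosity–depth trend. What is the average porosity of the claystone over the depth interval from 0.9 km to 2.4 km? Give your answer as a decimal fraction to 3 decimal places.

⟨phi⟩ = (1/(d₂−d₁)) ∫ phi₀ e^(−cd) dd = phi₀·(e^(−c·d₁) − e^(−c·d₂)) / (c·(d₂−d₁))
e^(−0.52×0.9) = 0.6263; e^(−0.52×2.4) = 0.2871
⟨phi⟩ = 0.59 × (0.6263 − 0.2871) / (0.52 × 1.5) = 0.59 × 0.4348 = 0.2566

0.257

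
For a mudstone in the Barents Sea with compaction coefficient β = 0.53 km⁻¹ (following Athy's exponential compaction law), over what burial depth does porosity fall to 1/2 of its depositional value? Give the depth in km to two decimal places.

1.31 km

phi/phi₀ = 1/2 ⇒ exp(−β·Z) = 1/2 ⇒ Z = ln(2) / β
Z = 0.6931 / 0.53 = 1.308 km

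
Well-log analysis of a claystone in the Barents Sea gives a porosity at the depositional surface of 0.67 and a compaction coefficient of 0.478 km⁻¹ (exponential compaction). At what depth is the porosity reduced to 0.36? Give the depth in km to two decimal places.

1.30 km

Invert Athy's law: d = ln(phi₀/phi) / β
d = ln(0.67/0.36) / 0.478 = ln(1.861) / 0.478 = 0.6212 / 0.478 = 1.300 km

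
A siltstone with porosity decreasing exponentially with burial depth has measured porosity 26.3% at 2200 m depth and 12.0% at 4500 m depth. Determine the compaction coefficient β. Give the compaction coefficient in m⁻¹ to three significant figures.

Working in km (1 km = 1000 m; β in km⁻¹ = β in m⁻¹ × 1000):
Athy: phi(d) = phi₀ e^(−βd) ⇒ phi₁/phi₂ = e^{β(d₂−d₁)} ⇒ β = ln(phi₁/phi₂)/(d₂−d₁)
β = ln(0.263/0.12) / (4.5 − 2.2) = ln(2.192) / 2.3 = 0.7847 / 2.3 = 0.3412 km⁻¹

0.000341 m⁻¹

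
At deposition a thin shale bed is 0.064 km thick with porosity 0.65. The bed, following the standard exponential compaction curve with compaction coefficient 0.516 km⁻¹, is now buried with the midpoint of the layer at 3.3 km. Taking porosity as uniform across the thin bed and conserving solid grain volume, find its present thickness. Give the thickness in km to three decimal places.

0.025 km

Porosity at 3.3 km: φ = 0.65·exp(−0.516×3.3) = 0.1184
Solid-volume conservation: h(1−φ) = h₀(1−φ₀) ⇒ h = h₀·(1−φ₀)/(1−φ)
h = 0.064 × (1 − 0.65)/(1 − 0.1184) = 0.064 × 0.3970 = 0.0254 km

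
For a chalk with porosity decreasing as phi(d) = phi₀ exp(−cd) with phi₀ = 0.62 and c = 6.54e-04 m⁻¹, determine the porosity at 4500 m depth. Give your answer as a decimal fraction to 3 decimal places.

Working in km (1 km = 1000 m; c in km⁻¹ = c in m⁻¹ × 1000):
phi = phi₀·exp(−c·d) = 0.62 × exp(−0.654 × 4.5) = 0.62 × exp(−2.943)
  = 0.62 × 0.0527 = 0.0327

0.033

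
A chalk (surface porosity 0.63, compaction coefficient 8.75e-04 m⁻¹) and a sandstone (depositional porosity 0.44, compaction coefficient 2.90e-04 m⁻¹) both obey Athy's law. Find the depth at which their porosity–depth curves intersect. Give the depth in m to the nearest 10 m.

610 m

Working in km (1 km = 1000 m; c in km⁻¹ = c in m⁻¹ × 1000):
Set phi₀ₐ e^(−cₐz) = phi₀ᵦ e^(−cᵦz) ⇒ ln(phi₀ₐ/phi₀ᵦ) = (cₐ − cᵦ)·z
z = ln(0.63/0.44) / (0.875 − 0.29) = 0.3589 / 0.585 = 0.614 km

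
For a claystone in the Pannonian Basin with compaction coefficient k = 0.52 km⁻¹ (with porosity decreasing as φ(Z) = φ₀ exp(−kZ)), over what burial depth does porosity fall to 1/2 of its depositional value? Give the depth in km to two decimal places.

φ/φ₀ = 1/2 ⇒ exp(−k·Z) = 1/2 ⇒ Z = ln(2) / k
Z = 0.6931 / 0.52 = 1.333 km

1.33 km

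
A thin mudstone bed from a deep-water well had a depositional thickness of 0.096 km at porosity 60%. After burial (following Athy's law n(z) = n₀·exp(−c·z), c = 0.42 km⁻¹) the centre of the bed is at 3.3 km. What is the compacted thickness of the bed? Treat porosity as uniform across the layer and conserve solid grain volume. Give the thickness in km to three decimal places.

Porosity at 3.3 km: n = 0.6·exp(−0.42×3.3) = 0.1500
Solid-volume conservation: h(1−n) = h₀(1−n₀) ⇒ h = h₀·(1−n₀)/(1−n)
h = 0.096 × (1 − 0.6)/(1 − 0.1500) = 0.096 × 0.4706 = 0.0452 km

0.045 km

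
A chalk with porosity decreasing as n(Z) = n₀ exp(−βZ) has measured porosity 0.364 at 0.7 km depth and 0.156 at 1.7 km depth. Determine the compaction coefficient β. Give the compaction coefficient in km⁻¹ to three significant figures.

0.847 km⁻¹

Athy: n(Z) = n₀ e^(−βZ) ⇒ n₁/n₂ = e^{β(Z₂−Z₁)} ⇒ β = ln(n₁/n₂)/(Z₂−Z₁)
β = ln(0.364/0.156) / (1.7 − 0.7) = ln(2.333) / 1 = 0.8473 / 1 = 0.8473 km⁻¹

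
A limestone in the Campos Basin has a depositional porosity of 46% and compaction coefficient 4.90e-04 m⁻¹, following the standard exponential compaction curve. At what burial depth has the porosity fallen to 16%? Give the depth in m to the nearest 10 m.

Working in km (1 km = 1000 m; k in km⁻¹ = k in m⁻¹ × 1000):
Invert Athy's law: z = ln(n₀/n) / k
z = ln(0.46/0.16) / 0.49 = ln(2.875) / 0.49 = 1.0561 / 0.49 = 2.155 km

2160 m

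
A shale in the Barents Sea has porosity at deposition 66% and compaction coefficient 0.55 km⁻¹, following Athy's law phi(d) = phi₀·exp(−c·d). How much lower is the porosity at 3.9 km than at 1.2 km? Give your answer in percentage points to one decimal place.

phi(1.2) = 0.66·e^(−0.55×1.2) = 0.3411
phi(3.9) = 0.66·e^(−0.55×3.9) = 0.0773
Δphi = 0.3411 − 0.0773 = 0.2639

26.4 percentage points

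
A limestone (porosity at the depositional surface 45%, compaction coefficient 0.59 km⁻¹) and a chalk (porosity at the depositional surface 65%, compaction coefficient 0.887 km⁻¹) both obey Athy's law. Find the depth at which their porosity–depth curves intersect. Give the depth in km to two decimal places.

1.24 km

Set n₀ₐ e^(−kₐz) = n₀ᵦ e^(−kᵦz) ⇒ ln(n₀ₐ/n₀ᵦ) = (kₐ − kᵦ)·z
z = ln(0.45/0.65) / (0.59 − 0.887) = -0.3677 / -0.297 = 1.238 km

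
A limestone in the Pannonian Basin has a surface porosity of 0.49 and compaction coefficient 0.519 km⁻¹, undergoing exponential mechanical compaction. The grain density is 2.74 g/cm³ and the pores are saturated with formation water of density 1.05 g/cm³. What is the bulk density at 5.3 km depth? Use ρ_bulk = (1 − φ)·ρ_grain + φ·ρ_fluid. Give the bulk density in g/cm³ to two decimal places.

Porosity at depth: n = 0.49·exp(−0.519×5.3) = 0.49×0.0639 = 0.0313
Bulk density: ρ_b = (1−n)ρ_g + n·ρ_f = 0.9687×2.74 + 0.0313×1.05
       = 2.654 + 0.033 = 2.687 g/cm³

2.69 g/cm³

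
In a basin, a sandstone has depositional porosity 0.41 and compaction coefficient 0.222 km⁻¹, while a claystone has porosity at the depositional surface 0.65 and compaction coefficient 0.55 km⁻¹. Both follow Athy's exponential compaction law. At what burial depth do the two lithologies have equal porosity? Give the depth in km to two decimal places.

1.40 km

Set n₀ₐ e^(−kₐZ) = n₀ᵦ e^(−kᵦZ) ⇒ ln(n₀ₐ/n₀ᵦ) = (kₐ − kᵦ)·Z
Z = ln(0.41/0.65) / (0.222 − 0.55) = -0.4608 / -0.328 = 1.405 km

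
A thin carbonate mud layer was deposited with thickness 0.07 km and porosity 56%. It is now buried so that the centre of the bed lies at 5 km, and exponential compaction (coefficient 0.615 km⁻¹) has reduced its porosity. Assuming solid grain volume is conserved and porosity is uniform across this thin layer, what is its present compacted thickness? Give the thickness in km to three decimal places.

0.032 km

Porosity at 5 km: φ = 0.56·exp(−0.615×5) = 0.0259
Solid-volume conservation: h(1−φ) = h₀(1−φ₀) ⇒ h = h₀·(1−φ₀)/(1−φ)
h = 0.07 × (1 − 0.56)/(1 − 0.0259) = 0.07 × 0.4517 = 0.0316 km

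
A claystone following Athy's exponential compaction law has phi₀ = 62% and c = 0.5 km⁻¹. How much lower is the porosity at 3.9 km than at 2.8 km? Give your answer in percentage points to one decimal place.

phi(2.8) = 0.62·e^(−0.5×2.8) = 0.1529
phi(3.9) = 0.62·e^(−0.5×3.9) = 0.0882
Δphi = 0.1529 − 0.0882 = 0.0647

6.5 percentage points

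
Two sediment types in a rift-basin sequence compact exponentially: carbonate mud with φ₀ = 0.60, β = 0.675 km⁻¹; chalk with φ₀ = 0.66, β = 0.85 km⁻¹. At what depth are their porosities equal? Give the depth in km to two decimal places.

Set φ₀ₐ e^(−βₐz) = φ₀ᵦ e^(−βᵦz) ⇒ ln(φ₀ₐ/φ₀ᵦ) = (βₐ − βᵦ)·z
z = ln(0.6/0.66) / (0.675 − 0.85) = -0.0953 / -0.175 = 0.545 km

0.54 km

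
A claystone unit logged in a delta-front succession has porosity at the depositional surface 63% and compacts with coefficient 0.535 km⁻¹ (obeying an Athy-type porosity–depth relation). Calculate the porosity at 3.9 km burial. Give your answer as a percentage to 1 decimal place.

7.8%

n = n₀·exp(−k·d) = 0.63 × exp(−0.535 × 3.9) = 0.63 × exp(−2.087)
  = 0.63 × 0.1241 = 0.0782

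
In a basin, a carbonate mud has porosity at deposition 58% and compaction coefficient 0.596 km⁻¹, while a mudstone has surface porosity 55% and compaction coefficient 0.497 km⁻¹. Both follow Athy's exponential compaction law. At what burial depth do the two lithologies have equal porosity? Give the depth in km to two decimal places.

Set φ₀ₐ e^(−cₐZ) = φ₀ᵦ e^(−cᵦZ) ⇒ ln(φ₀ₐ/φ₀ᵦ) = (cₐ − cᵦ)·Z
Z = ln(0.58/0.55) / (0.596 − 0.497) = 0.0531 / 0.099 = 0.536 km

0.54 km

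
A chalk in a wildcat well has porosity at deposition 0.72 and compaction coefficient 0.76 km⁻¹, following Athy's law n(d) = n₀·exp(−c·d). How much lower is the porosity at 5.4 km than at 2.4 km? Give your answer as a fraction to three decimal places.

n(2.4) = 0.72·e^(−0.76×2.4) = 0.1162
n(5.4) = 0.72·e^(−0.76×5.4) = 0.0119
Δn = 0.1162 − 0.0119 = 0.1043

0.104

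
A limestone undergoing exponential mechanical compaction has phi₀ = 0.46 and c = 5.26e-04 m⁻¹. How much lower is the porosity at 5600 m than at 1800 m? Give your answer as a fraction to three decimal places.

Working in km (1 km = 1000 m; c in km⁻¹ = c in m⁻¹ × 1000):
phi(1.8) = 0.46·e^(−0.526×1.8) = 0.1785
phi(5.6) = 0.46·e^(−0.526×5.6) = 0.0242
Δphi = 0.1785 − 0.0242 = 0.1543

0.154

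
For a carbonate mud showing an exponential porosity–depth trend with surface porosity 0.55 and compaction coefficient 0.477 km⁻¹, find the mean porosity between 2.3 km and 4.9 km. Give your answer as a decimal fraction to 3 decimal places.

0.105

⟨φ⟩ = (1/(z₂−z₁)) ∫ φ₀ e^(−cz) dz = φ₀·(e^(−c·z₁) − e^(−c·z₂)) / (c·(z₂−z₁))
e^(−0.477×2.3) = 0.3338; e^(−0.477×4.9) = 0.0966
⟨φ⟩ = 0.55 × (0.3338 − 0.0966) / (0.477 × 2.6) = 0.55 × 0.1913 = 0.1052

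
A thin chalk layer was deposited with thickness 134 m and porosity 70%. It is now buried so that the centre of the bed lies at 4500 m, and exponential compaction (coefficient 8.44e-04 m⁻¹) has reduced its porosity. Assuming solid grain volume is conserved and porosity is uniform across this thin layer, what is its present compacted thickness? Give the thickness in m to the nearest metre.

41 m

Working in km (1 km = 1000 m; β in km⁻¹ = β in m⁻¹ × 1000):
Porosity at 4.5 km: phi = 0.7·exp(−0.844×4.5) = 0.0157
Solid-volume conservation: h(1−phi) = h₀(1−phi₀) ⇒ h = h₀·(1−phi₀)/(1−phi)
h = 0.134 × (1 − 0.7)/(1 − 0.0157) = 0.134 × 0.3048 = 0.0408 km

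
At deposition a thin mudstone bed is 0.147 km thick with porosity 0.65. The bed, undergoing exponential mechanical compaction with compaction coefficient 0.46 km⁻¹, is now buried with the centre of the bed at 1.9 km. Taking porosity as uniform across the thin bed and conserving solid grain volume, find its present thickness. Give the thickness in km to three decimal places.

Porosity at 1.9 km: φ = 0.65·exp(−0.46×1.9) = 0.2712
Solid-volume conservation: h(1−φ) = h₀(1−φ₀) ⇒ h = h₀·(1−φ₀)/(1−φ)
h = 0.147 × (1 − 0.65)/(1 − 0.2712) = 0.147 × 0.4803 = 0.0706 km

0.071 km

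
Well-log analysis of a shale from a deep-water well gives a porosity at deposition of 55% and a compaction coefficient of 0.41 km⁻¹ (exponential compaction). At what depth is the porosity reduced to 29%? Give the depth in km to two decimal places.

1.56 km

Invert Athy's law: z = ln(phi₀/phi) / β
z = ln(0.55/0.29) / 0.41 = ln(1.897) / 0.41 = 0.6400 / 0.41 = 1.561 km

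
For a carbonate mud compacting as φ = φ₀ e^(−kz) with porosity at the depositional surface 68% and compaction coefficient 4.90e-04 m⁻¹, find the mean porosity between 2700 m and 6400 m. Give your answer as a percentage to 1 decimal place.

Working in km (1 km = 1000 m; k in km⁻¹ = k in m⁻¹ × 1000):
⟨φ⟩ = (1/(z₂−z₁)) ∫ φ₀ e^(−kz) dz = φ₀·(e^(−k·z₁) − e^(−k·z₂)) / (k·(z₂−z₁))
e^(−0.49×2.7) = 0.2663; e^(−0.49×6.4) = 0.0435
⟨φ⟩ = 0.68 × (0.2663 − 0.0435) / (0.49 × 3.7) = 0.68 × 0.1229 = 0.0836

8.4%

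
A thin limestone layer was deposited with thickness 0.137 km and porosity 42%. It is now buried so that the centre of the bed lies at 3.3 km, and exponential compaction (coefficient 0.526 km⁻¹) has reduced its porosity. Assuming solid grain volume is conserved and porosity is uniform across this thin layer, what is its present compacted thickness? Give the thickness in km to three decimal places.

Porosity at 3.3 km: n = 0.42·exp(−0.526×3.3) = 0.0740
Solid-volume conservation: h(1−n) = h₀(1−n₀) ⇒ h = h₀·(1−n₀)/(1−n)
h = 0.137 × (1 − 0.42)/(1 − 0.0740) = 0.137 × 0.6264 = 0.0858 km

0.086 km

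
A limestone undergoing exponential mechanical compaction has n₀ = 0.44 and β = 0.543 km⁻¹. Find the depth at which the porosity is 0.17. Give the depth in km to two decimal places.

Invert Athy's law: z = ln(n₀/n) / β
z = ln(0.44/0.17) / 0.543 = ln(2.588) / 0.543 = 0.9510 / 0.543 = 1.751 km

1.75 km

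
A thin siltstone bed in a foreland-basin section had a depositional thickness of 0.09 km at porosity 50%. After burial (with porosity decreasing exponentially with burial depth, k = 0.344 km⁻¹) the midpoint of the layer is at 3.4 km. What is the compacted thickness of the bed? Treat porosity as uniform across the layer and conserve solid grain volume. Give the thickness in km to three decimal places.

0.053 km

Porosity at 3.4 km: phi = 0.5·exp(−0.344×3.4) = 0.1552
Solid-volume conservation: h(1−phi) = h₀(1−phi₀) ⇒ h = h₀·(1−phi₀)/(1−phi)
h = 0.09 × (1 − 0.5)/(1 − 0.1552) = 0.09 × 0.5919 = 0.0533 km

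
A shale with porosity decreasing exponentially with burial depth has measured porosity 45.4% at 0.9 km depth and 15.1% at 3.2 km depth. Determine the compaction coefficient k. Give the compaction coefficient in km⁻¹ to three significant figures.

Athy: φ(z) = φ₀ e^(−kz) ⇒ φ₁/φ₂ = e^{k(z₂−z₁)} ⇒ k = ln(φ₁/φ₂)/(z₂−z₁)
k = ln(0.454/0.151) / (3.2 − 0.9) = ln(3.007) / 2.3 = 1.1008 / 2.3 = 0.4786 km⁻¹

0.479 km⁻¹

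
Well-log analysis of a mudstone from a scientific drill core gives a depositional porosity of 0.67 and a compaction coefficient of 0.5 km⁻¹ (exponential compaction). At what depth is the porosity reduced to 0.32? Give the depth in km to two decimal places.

Invert Athy's law: d = ln(phi₀/phi) / β
d = ln(0.67/0.32) / 0.5 = ln(2.094) / 0.5 = 0.7390 / 0.5 = 1.478 km

1.48 km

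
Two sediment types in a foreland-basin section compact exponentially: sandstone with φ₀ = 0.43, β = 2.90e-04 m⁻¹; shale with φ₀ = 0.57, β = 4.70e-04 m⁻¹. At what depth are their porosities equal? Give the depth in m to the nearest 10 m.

1570 m

Working in km (1 km = 1000 m; β in km⁻¹ = β in m⁻¹ × 1000):
Set φ₀ₐ e^(−βₐz) = φ₀ᵦ e^(−βᵦz) ⇒ ln(φ₀ₐ/φ₀ᵦ) = (βₐ − βᵦ)·z
z = ln(0.43/0.57) / (0.29 − 0.47) = -0.2819 / -0.18 = 1.566 km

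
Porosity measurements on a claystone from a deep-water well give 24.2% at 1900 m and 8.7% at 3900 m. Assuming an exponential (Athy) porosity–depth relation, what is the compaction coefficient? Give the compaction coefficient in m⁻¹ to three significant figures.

Working in km (1 km = 1000 m; k in km⁻¹ = k in m⁻¹ × 1000):
Athy: n(z) = n₀ e^(−kz) ⇒ n₁/n₂ = e^{k(z₂−z₁)} ⇒ k = ln(n₁/n₂)/(z₂−z₁)
k = ln(0.242/0.087) / (3.9 − 1.9) = ln(2.782) / 2 = 1.0230 / 2 = 0.5115 km⁻¹

0.000512 m⁻¹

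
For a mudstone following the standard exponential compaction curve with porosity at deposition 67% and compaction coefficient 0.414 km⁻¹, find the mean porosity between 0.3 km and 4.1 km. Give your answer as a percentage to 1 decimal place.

29.8%

⟨n⟩ = (1/(Z₂−Z₁)) ∫ n₀ e^(−cZ) dZ = n₀·(e^(−c·Z₁) − e^(−c·Z₂)) / (c·(Z₂−Z₁))
e^(−0.414×0.3) = 0.8832; e^(−0.414×4.1) = 0.1832
⟨n⟩ = 0.67 × (0.8832 − 0.1832) / (0.414 × 3.8) = 0.67 × 0.4450 = 0.2981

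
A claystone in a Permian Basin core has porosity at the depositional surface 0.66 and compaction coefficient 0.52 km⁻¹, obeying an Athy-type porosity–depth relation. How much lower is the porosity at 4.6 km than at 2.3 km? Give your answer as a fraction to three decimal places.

0.139

φ(2.3) = 0.66·e^(−0.52×2.3) = 0.1996
φ(4.6) = 0.66·e^(−0.52×4.6) = 0.0604
Δφ = 0.1996 − 0.0604 = 0.1392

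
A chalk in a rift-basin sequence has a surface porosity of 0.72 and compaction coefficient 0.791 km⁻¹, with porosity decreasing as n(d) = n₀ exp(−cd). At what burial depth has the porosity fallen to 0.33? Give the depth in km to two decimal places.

Invert Athy's law: d = ln(n₀/n) / c
d = ln(0.72/0.33) / 0.791 = ln(2.182) / 0.791 = 0.7802 / 0.791 = 0.986 km

0.99 km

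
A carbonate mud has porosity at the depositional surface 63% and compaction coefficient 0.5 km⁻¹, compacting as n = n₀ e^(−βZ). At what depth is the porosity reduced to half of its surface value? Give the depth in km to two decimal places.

1.39 km

n/n₀ = 1/2 ⇒ exp(−β·Z) = 1/2 ⇒ Z = ln(2) / β
Z = 0.6931 / 0.5 = 1.386 km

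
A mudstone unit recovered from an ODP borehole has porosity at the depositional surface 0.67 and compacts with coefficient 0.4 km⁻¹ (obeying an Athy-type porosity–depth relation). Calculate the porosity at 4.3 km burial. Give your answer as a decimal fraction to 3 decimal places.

0.120

φ = φ₀·exp(−β·z) = 0.67 × exp(−0.4 × 4.3) = 0.67 × exp(−1.72)
  = 0.67 × 0.1791 = 0.1200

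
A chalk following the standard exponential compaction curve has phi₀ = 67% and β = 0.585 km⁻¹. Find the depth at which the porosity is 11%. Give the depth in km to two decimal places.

Invert Athy's law: d = ln(phi₀/phi) / β
d = ln(0.67/0.11) / 0.585 = ln(6.091) / 0.585 = 1.8068 / 0.585 = 3.089 km

3.09 km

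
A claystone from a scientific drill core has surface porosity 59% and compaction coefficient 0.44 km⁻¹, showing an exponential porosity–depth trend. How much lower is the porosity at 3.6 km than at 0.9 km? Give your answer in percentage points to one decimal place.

phi(0.9) = 0.59·e^(−0.44×0.9) = 0.3971
phi(3.6) = 0.59·e^(−0.44×3.6) = 0.1210
Δphi = 0.3971 − 0.1210 = 0.2760

27.6 percentage points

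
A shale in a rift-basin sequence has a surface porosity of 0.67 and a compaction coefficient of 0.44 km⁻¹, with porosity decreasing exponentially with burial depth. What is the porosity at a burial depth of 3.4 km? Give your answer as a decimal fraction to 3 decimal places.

0.150

φ = φ₀·exp(−β·Z) = 0.67 × exp(−0.44 × 3.4) = 0.67 × exp(−1.496)
  = 0.67 × 0.2240 = 0.1501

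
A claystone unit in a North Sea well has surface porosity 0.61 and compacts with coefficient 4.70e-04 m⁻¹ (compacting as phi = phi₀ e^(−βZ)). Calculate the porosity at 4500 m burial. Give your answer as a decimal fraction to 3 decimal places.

Working in km (1 km = 1000 m; β in km⁻¹ = β in m⁻¹ × 1000):
phi = phi₀·exp(−β·Z) = 0.61 × exp(−0.47 × 4.5) = 0.61 × exp(−2.115)
  = 0.61 × 0.1206 = 0.0736

0.074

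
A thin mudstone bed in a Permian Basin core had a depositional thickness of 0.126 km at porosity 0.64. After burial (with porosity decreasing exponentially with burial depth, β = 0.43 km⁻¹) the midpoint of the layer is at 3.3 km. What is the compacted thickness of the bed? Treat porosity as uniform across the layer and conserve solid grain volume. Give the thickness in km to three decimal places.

Porosity at 3.3 km: φ = 0.64·exp(−0.43×3.3) = 0.1549
Solid-volume conservation: h(1−φ) = h₀(1−φ₀) ⇒ h = h₀·(1−φ₀)/(1−φ)
h = 0.126 × (1 − 0.64)/(1 − 0.1549) = 0.126 × 0.4260 = 0.0537 km

0.054 km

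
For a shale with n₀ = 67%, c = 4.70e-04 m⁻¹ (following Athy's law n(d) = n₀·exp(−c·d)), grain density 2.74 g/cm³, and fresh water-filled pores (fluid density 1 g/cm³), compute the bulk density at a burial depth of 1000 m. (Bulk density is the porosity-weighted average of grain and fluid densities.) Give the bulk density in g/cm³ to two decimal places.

2.01 g/cm³

Working in km (1 km = 1000 m; c in km⁻¹ = c in m⁻¹ × 1000):
Porosity at depth: n = 0.67·exp(−0.47×1) = 0.67×0.6250 = 0.4188
Bulk density: ρ_b = (1−n)ρ_g + n·ρ_f = 0.5812×2.74 + 0.4188×1
       = 1.593 + 0.419 = 2.011 g/cm³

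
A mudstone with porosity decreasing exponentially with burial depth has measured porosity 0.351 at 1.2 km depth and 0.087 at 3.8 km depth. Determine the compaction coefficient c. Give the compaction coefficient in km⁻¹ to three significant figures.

0.536 km⁻¹

Athy: φ(d) = φ₀ e^(−cd) ⇒ φ₁/φ₂ = e^{c(d₂−d₁)} ⇒ c = ln(φ₁/φ₂)/(d₂−d₁)
c = ln(0.351/0.087) / (3.8 − 1.2) = ln(4.034) / 2.6 = 1.3949 / 2.6 = 0.5365 km⁻¹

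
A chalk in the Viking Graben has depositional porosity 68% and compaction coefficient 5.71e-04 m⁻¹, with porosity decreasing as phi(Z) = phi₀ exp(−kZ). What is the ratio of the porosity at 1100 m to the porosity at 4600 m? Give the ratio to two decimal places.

7.38

Working in km (1 km = 1000 m; k in km⁻¹ = k in m⁻¹ × 1000):
phi(Z₁)/phi(Z₂) = e^(−k·Z₁)/e^(−k·Z₂) = e^{k(Z₂−Z₁)}
= exp(0.571 × 3.5) = exp(1.998) = 7.3780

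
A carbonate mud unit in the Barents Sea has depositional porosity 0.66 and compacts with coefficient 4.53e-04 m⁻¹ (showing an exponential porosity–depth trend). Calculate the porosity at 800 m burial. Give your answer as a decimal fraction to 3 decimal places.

Working in km (1 km = 1000 m; β in km⁻¹ = β in m⁻¹ × 1000):
phi = phi₀·exp(−β·z) = 0.66 × exp(−0.453 × 0.8) = 0.66 × exp(−0.3624)
  = 0.66 × 0.6960 = 0.4594

0.459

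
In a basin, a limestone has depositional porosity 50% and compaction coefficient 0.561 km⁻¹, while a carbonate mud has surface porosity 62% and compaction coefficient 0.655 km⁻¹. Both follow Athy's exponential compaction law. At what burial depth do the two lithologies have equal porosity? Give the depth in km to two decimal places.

2.29 km

Set n₀ₐ e^(−βₐd) = n₀ᵦ e^(−βᵦd) ⇒ ln(n₀ₐ/n₀ᵦ) = (βₐ − βᵦ)·d
d = ln(0.5/0.62) / (0.561 − 0.655) = -0.2151 / -0.094 = 2.288 km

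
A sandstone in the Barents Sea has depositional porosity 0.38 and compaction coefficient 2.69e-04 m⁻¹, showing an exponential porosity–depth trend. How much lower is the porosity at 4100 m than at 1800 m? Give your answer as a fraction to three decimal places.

Working in km (1 km = 1000 m; β in km⁻¹ = β in m⁻¹ × 1000):
n(1.8) = 0.38·e^(−0.269×1.8) = 0.2342
n(4.1) = 0.38·e^(−0.269×4.1) = 0.1261
Δn = 0.2342 − 0.1261 = 0.1080

0.108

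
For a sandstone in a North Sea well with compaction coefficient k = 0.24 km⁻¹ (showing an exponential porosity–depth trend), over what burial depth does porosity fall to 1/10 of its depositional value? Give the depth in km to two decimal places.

9.59 km

phi/phi₀ = 1/10 ⇒ exp(−k·d) = 1/10 ⇒ d = ln(10) / k
d = 2.3026 / 0.24 = 9.594 km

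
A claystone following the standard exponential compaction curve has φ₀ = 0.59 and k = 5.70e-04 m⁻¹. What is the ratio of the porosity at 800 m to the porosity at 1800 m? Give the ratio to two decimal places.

1.77

Working in km (1 km = 1000 m; k in km⁻¹ = k in m⁻¹ × 1000):
φ(d₁)/φ(d₂) = e^(−k·d₁)/e^(−k·d₂) = e^{k(d₂−d₁)}
= exp(0.57 × 1) = exp(0.57) = 1.7683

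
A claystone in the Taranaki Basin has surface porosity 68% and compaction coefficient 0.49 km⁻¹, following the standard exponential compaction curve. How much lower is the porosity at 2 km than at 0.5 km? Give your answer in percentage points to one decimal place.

27.7 percentage points

φ(0.5) = 0.68·e^(−0.49×0.5) = 0.5322
φ(2) = 0.68·e^(−0.49×2) = 0.2552
Δφ = 0.5322 − 0.2552 = 0.2770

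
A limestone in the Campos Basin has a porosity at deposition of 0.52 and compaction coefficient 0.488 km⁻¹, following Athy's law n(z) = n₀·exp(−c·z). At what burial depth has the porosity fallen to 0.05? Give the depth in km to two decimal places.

4.80 km

Invert Athy's law: z = ln(n₀/n) / c
z = ln(0.52/0.05) / 0.488 = ln(10.4) / 0.488 = 2.3418 / 0.488 = 4.799 km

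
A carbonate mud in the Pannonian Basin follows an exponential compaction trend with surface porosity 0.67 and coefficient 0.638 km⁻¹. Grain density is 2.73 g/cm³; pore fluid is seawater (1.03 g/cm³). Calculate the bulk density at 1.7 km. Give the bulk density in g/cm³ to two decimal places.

2.34 g/cm³

Porosity at depth: φ = 0.67·exp(−0.638×1.7) = 0.67×0.3380 = 0.2265
Bulk density: ρ_b = (1−φ)ρ_g + φ·ρ_f = 0.7735×2.73 + 0.2265×1.03
       = 2.112 + 0.233 = 2.345 g/cm³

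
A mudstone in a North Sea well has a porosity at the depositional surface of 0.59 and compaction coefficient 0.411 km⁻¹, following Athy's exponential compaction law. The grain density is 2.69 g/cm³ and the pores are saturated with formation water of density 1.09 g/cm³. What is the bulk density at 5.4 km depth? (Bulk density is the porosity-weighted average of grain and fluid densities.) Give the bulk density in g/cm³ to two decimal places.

Porosity at depth: n = 0.59·exp(−0.411×5.4) = 0.59×0.1087 = 0.0641
Bulk density: ρ_b = (1−n)ρ_g + n·ρ_f = 0.9359×2.69 + 0.0641×1.09
       = 2.518 + 0.070 = 2.587 g/cm³

2.59 g/cm³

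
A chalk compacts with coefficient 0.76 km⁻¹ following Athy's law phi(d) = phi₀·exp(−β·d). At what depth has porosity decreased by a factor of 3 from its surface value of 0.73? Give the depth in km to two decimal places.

1.45 km

phi/phi₀ = 1/3 ⇒ exp(−β·d) = 1/3 ⇒ d = ln(3) / β
d = 1.0986 / 0.76 = 1.446 km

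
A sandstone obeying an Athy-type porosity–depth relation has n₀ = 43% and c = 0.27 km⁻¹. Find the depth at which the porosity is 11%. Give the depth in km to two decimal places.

5.05 km

Invert Athy's law: z = ln(n₀/n) / c
z = ln(0.43/0.11) / 0.27 = ln(3.909) / 0.27 = 1.3633 / 0.27 = 5.049 km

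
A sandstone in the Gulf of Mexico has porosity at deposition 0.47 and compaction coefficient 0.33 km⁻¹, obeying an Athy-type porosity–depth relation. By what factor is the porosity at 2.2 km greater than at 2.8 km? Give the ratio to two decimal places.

phi(Z₁)/phi(Z₂) = e^(−c·Z₁)/e^(−c·Z₂) = e^{c(Z₂−Z₁)}
= exp(0.33 × 0.6) = exp(0.198) = 1.2190

1.22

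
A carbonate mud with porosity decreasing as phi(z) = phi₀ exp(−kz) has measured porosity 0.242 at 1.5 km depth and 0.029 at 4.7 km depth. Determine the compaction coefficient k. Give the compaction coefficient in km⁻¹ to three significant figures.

0.663 km⁻¹

Athy: phi(z) = phi₀ e^(−kz) ⇒ phi₁/phi₂ = e^{k(z₂−z₁)} ⇒ k = ln(phi₁/phi₂)/(z₂−z₁)
k = ln(0.242/0.029) / (4.7 − 1.5) = ln(8.345) / 3.2 = 2.1216 / 3.2 = 0.663 km⁻¹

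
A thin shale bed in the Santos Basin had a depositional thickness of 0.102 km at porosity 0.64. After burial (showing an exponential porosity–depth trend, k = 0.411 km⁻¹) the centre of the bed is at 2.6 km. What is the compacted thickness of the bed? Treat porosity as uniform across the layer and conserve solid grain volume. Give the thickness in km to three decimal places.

Porosity at 2.6 km: phi = 0.64·exp(−0.411×2.6) = 0.2198
Solid-volume conservation: h(1−phi) = h₀(1−phi₀) ⇒ h = h₀·(1−phi₀)/(1−phi)
h = 0.102 × (1 − 0.64)/(1 − 0.2198) = 0.102 × 0.4614 = 0.0471 km

0.047 km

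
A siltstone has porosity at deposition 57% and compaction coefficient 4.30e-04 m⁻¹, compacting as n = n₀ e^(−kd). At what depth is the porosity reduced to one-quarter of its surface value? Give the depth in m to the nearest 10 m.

3220 m

Working in km (1 km = 1000 m; k in km⁻¹ = k in m⁻¹ × 1000):
n/n₀ = 1/4 ⇒ exp(−k·d) = 1/4 ⇒ d = ln(4) / k
d = 1.3863 / 0.43 = 3.224 km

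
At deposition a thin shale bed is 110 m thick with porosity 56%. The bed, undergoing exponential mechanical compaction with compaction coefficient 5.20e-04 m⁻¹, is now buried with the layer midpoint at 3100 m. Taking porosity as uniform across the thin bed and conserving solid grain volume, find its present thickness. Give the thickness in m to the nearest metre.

Working in km (1 km = 1000 m; c in km⁻¹ = c in m⁻¹ × 1000):
Porosity at 3.1 km: phi = 0.56·exp(−0.52×3.1) = 0.1117
Solid-volume conservation: h(1−phi) = h₀(1−phi₀) ⇒ h = h₀·(1−phi₀)/(1−phi)
h = 0.11 × (1 − 0.56)/(1 − 0.1117) = 0.11 × 0.4953 = 0.0545 km

54 m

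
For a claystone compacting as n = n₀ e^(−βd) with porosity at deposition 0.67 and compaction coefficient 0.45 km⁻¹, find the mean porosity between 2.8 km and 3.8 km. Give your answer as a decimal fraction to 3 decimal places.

⟨n⟩ = (1/(d₂−d₁)) ∫ n₀ e^(−βd) dd = n₀·(e^(−β·d₁) − e^(−β·d₂)) / (β·(d₂−d₁))
e^(−0.45×2.8) = 0.2837; e^(−0.45×3.8) = 0.1809
⟨n⟩ = 0.67 × (0.2837 − 0.1809) / (0.45 × 1) = 0.67 × 0.2284 = 0.1530

0.153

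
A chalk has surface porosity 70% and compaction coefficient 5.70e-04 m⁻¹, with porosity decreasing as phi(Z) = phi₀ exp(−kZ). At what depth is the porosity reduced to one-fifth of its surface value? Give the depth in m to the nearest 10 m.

2820 m

Working in km (1 km = 1000 m; k in km⁻¹ = k in m⁻¹ × 1000):
phi/phi₀ = 1/5 ⇒ exp(−k·Z) = 1/5 ⇒ Z = ln(5) / k
Z = 1.6094 / 0.57 = 2.824 km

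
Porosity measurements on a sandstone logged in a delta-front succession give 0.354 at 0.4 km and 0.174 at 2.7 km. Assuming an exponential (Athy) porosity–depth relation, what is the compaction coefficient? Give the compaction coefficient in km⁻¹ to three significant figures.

0.309 km⁻¹

Athy: phi(Z) = phi₀ e^(−cZ) ⇒ phi₁/phi₂ = e^{c(Z₂−Z₁)} ⇒ c = ln(phi₁/phi₂)/(Z₂−Z₁)
c = ln(0.354/0.174) / (2.7 − 0.4) = ln(2.034) / 2.3 = 0.7102 / 2.3 = 0.3088 km⁻¹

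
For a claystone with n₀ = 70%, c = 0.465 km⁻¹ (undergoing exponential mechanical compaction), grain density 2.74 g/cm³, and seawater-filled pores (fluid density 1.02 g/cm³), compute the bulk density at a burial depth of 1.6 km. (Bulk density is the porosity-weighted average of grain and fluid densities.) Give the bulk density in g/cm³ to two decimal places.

2.17 g/cm³

Porosity at depth: n = 0.7·exp(−0.465×1.6) = 0.7×0.4752 = 0.3326
Bulk density: ρ_b = (1−n)ρ_g + n·ρ_f = 0.6674×2.74 + 0.3326×1.02
       = 1.829 + 0.339 = 2.168 g/cm³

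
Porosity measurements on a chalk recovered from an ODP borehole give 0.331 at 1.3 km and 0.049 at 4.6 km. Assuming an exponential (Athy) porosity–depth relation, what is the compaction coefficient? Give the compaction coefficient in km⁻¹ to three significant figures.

Athy: phi(Z) = phi₀ e^(−cZ) ⇒ phi₁/phi₂ = e^{c(Z₂−Z₁)} ⇒ c = ln(phi₁/phi₂)/(Z₂−Z₁)
c = ln(0.331/0.049) / (4.6 − 1.3) = ln(6.755) / 3.3 = 1.9103 / 3.3 = 0.5789 km⁻¹

0.579 km⁻¹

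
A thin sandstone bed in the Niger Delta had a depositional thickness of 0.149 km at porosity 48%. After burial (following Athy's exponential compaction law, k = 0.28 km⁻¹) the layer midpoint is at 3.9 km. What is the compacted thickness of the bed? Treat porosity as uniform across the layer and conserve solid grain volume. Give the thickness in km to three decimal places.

Porosity at 3.9 km: n = 0.48·exp(−0.28×3.9) = 0.1611
Solid-volume conservation: h(1−n) = h₀(1−n₀) ⇒ h = h₀·(1−n₀)/(1−n)
h = 0.149 × (1 − 0.48)/(1 − 0.1611) = 0.149 × 0.6198 = 0.0924 km

0.092 km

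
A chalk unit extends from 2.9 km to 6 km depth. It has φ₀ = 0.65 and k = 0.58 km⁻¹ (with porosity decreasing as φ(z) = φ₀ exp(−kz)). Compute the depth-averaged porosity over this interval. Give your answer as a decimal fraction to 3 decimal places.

⟨φ⟩ = (1/(z₂−z₁)) ∫ φ₀ e^(−kz) dz = φ₀·(e^(−k·z₁) − e^(−k·z₂)) / (k·(z₂−z₁))
e^(−0.58×2.9) = 0.1860; e^(−0.58×6) = 0.0308
⟨φ⟩ = 0.65 × (0.1860 − 0.0308) / (0.58 × 3.1) = 0.65 × 0.0863 = 0.0561

0.056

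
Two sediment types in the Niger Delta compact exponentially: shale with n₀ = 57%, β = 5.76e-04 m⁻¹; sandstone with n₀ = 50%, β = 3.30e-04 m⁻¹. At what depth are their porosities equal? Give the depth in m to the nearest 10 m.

530 m

Working in km (1 km = 1000 m; β in km⁻¹ = β in m⁻¹ × 1000):
Set n₀ₐ e^(−βₐZ) = n₀ᵦ e^(−βᵦZ) ⇒ ln(n₀ₐ/n₀ᵦ) = (βₐ − βᵦ)·Z
Z = ln(0.57/0.5) / (0.576 − 0.33) = 0.1310 / 0.246 = 0.533 km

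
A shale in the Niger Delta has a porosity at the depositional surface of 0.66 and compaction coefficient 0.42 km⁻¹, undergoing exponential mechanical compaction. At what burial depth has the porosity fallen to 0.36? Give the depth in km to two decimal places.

Invert Athy's law: d = ln(phi₀/phi) / β
d = ln(0.66/0.36) / 0.42 = ln(1.833) / 0.42 = 0.6061 / 0.42 = 1.443 km

1.44 km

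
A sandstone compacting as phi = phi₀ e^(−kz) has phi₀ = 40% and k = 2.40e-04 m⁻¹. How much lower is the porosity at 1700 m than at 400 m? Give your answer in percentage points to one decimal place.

9.7 percentage points

Working in km (1 km = 1000 m; k in km⁻¹ = k in m⁻¹ × 1000):
phi(0.4) = 0.4·e^(−0.24×0.4) = 0.3634
phi(1.7) = 0.4·e^(−0.24×1.7) = 0.2660
Δphi = 0.3634 − 0.2660 = 0.0974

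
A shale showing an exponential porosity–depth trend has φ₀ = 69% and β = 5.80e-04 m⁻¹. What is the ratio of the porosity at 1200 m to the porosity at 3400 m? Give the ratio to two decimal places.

Working in km (1 km = 1000 m; β in km⁻¹ = β in m⁻¹ × 1000):
φ(z₁)/φ(z₂) = e^(−β·z₁)/e^(−β·z₂) = e^{β(z₂−z₁)}
= exp(0.58 × 2.2) = exp(1.276) = 3.5823

3.58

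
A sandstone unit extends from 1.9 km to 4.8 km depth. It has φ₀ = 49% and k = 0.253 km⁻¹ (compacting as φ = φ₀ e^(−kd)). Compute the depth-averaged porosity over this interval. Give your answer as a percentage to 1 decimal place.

21.5%

⟨φ⟩ = (1/(d₂−d₁)) ∫ φ₀ e^(−kd) dd = φ₀·(e^(−k·d₁) − e^(−k·d₂)) / (k·(d₂−d₁))
e^(−0.253×1.9) = 0.6184; e^(−0.253×4.8) = 0.2969
⟨φ⟩ = 0.49 × (0.6184 − 0.2969) / (0.253 × 2.9) = 0.49 × 0.4381 = 0.2147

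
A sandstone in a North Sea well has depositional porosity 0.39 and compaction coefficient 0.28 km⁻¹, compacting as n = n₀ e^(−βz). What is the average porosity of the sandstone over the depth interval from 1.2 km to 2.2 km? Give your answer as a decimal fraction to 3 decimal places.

0.243

⟨n⟩ = (1/(z₂−z₁)) ∫ n₀ e^(−βz) dz = n₀·(e^(−β·z₁) − e^(−β·z₂)) / (β·(z₂−z₁))
e^(−0.28×1.2) = 0.7146; e^(−0.28×2.2) = 0.5401
⟨n⟩ = 0.39 × (0.7146 − 0.5401) / (0.28 × 1) = 0.39 × 0.6233 = 0.2431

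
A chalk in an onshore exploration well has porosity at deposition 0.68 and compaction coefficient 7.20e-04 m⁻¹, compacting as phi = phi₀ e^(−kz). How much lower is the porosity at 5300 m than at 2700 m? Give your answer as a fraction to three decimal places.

0.082

Working in km (1 km = 1000 m; k in km⁻¹ = k in m⁻¹ × 1000):
phi(2.7) = 0.68·e^(−0.72×2.7) = 0.0973
phi(5.3) = 0.68·e^(−0.72×5.3) = 0.0150
Δphi = 0.0973 − 0.0150 = 0.0824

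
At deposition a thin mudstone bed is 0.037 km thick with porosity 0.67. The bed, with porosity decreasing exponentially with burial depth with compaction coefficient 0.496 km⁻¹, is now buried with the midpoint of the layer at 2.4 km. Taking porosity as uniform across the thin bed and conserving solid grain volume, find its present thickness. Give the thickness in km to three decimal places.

Porosity at 2.4 km: n = 0.67·exp(−0.496×2.4) = 0.2037
Solid-volume conservation: h(1−n) = h₀(1−n₀) ⇒ h = h₀·(1−n₀)/(1−n)
h = 0.037 × (1 − 0.67)/(1 − 0.2037) = 0.037 × 0.4144 = 0.0153 km

0.015 km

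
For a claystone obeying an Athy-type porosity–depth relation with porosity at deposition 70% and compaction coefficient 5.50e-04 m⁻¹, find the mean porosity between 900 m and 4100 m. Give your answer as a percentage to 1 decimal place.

Working in km (1 km = 1000 m; k in km⁻¹ = k in m⁻¹ × 1000):
⟨n⟩ = (1/(d₂−d₁)) ∫ n₀ e^(−kd) dd = n₀·(e^(−k·d₁) − e^(−k·d₂)) / (k·(d₂−d₁))
e^(−0.55×0.9) = 0.6096; e^(−0.55×4.1) = 0.1049
⟨n⟩ = 0.7 × (0.6096 − 0.1049) / (0.55 × 3.2) = 0.7 × 0.2868 = 0.2007

20.1%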